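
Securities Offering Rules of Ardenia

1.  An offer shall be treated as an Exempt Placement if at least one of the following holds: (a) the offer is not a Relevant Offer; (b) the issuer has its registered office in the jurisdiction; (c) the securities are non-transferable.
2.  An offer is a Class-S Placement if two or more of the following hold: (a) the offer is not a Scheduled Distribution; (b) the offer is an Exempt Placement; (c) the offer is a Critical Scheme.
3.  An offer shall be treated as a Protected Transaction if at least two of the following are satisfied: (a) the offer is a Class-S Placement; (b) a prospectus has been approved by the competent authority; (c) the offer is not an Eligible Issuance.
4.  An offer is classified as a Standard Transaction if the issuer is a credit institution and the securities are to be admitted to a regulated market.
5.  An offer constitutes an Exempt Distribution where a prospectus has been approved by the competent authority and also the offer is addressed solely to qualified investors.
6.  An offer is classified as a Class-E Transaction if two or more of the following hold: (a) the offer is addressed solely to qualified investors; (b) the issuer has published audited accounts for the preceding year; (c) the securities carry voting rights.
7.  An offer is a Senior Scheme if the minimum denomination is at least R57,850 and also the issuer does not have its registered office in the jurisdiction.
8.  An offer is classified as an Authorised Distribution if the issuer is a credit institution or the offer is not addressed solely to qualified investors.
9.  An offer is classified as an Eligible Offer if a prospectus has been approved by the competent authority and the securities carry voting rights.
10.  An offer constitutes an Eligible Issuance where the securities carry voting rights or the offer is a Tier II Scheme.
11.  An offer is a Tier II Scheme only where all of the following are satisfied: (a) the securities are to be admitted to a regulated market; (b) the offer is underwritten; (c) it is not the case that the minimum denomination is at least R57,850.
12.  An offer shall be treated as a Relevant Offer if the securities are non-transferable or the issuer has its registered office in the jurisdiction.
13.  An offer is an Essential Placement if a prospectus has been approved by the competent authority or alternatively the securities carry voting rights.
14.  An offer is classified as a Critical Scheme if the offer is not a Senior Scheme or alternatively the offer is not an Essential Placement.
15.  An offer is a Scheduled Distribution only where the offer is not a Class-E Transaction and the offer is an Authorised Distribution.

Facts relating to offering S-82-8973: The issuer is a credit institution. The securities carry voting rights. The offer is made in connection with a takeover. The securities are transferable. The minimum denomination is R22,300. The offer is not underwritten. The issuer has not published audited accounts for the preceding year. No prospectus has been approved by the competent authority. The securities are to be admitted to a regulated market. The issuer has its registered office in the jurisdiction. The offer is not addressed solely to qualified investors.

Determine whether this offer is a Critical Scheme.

Yes

Under paragraph 7: minimum denomination: R22,300 ≥ R57,850? no; and the issuer does not have its registered office in the jurisdiction? no. So the offer is not a Senior Scheme.
Under paragraph 13: a prospectus has been approved by the competent authority? no; or the securities carry voting rights? yes. So the offer is an Essential Placement.
Under paragraph 14: not a Senior Scheme (paragraph 7)? yes; or not an Essential Placement (paragraph 13)? no. So the offer is a Critical Scheme.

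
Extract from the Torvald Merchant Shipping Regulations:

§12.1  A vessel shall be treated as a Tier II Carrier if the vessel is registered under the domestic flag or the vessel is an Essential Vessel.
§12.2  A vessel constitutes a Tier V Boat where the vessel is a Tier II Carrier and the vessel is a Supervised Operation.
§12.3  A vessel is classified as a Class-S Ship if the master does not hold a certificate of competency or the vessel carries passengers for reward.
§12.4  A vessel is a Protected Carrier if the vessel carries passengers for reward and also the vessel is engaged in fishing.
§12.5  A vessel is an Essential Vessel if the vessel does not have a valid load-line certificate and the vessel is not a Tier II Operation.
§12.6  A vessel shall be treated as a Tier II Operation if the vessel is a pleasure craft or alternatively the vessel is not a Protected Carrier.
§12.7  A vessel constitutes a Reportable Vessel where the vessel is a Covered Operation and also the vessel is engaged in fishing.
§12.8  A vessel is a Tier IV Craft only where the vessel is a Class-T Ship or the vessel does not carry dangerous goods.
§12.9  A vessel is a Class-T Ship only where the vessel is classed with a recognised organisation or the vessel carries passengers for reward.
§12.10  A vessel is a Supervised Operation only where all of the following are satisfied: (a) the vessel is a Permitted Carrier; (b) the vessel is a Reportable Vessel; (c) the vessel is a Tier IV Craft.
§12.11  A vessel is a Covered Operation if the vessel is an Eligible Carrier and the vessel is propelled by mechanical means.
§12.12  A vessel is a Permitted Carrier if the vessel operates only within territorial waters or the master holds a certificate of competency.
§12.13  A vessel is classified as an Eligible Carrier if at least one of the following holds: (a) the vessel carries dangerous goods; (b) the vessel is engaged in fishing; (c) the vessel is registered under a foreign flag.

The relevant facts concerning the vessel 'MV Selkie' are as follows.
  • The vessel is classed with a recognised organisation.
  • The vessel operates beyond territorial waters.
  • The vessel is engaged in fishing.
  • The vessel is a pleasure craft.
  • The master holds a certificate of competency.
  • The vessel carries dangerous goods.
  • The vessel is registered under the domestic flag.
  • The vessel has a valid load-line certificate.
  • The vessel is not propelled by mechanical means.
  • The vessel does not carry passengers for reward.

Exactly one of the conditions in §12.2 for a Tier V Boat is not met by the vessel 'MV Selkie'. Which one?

§12.4 — Protected Carrier: [the vessel carries passengers for reward? no] AND [the vessel is engaged in fishing? yes] → not satisfied.
§12.6 — Tier II Operation: [the vessel is a pleasure craft? yes] OR [not a Protected Carrier (§12.4)? yes] → satisfied.
§12.5 — Essential Vessel: [the vessel does not have a valid load-line certificate? no] AND [not a Tier II Operation (§12.6)? no] → not satisfied.
§12.1 — Tier II Carrier: [the vessel is registered under the domestic flag? yes] OR [Essential Vessel (§12.5)? no] → satisfied.
§12.12 — Permitted Carrier: [the vessel operates only within territorial waters? no] OR [the master holds a certificate of competency? yes] → satisfied.
§12.13 — Eligible Carrier: [the vessel carries dangerous goods? yes] OR [the vessel is engaged in fishing? yes] OR [the vessel is registered under a foreign flag? no] → satisfied.
§12.11 — Covered Operation: [Eligible Carrier (§12.13)? yes] AND [the vessel is propelled by mechanical means? no] → not satisfied.
§12.7 — Reportable Vessel: [Covered Operation (§12.11)? no] AND [the vessel is engaged in fishing? yes] → not satisfied.
§12.9 — Class-T Ship: [the vessel is classed with a recognised organisation? yes] OR [the vessel carries passengers for reward? no] → satisfied.
§12.8 — Tier IV Craft: [Class-T Ship (§12.9)? yes] OR [the vessel does not carry dangerous goods? no] → satisfied.
§12.10 — Supervised Operation: [Permitted Carrier (§12.12)? yes] AND [Reportable Vessel (§12.7)? no] AND [Tier IV Craft (§12.8)? yes] → not satisfied.
§12.2 — Tier V Boat: [Tier II Carrier (§12.1)? yes] AND [Supervised Operation (§12.10)? no] → not satisfied.

Supervised Operation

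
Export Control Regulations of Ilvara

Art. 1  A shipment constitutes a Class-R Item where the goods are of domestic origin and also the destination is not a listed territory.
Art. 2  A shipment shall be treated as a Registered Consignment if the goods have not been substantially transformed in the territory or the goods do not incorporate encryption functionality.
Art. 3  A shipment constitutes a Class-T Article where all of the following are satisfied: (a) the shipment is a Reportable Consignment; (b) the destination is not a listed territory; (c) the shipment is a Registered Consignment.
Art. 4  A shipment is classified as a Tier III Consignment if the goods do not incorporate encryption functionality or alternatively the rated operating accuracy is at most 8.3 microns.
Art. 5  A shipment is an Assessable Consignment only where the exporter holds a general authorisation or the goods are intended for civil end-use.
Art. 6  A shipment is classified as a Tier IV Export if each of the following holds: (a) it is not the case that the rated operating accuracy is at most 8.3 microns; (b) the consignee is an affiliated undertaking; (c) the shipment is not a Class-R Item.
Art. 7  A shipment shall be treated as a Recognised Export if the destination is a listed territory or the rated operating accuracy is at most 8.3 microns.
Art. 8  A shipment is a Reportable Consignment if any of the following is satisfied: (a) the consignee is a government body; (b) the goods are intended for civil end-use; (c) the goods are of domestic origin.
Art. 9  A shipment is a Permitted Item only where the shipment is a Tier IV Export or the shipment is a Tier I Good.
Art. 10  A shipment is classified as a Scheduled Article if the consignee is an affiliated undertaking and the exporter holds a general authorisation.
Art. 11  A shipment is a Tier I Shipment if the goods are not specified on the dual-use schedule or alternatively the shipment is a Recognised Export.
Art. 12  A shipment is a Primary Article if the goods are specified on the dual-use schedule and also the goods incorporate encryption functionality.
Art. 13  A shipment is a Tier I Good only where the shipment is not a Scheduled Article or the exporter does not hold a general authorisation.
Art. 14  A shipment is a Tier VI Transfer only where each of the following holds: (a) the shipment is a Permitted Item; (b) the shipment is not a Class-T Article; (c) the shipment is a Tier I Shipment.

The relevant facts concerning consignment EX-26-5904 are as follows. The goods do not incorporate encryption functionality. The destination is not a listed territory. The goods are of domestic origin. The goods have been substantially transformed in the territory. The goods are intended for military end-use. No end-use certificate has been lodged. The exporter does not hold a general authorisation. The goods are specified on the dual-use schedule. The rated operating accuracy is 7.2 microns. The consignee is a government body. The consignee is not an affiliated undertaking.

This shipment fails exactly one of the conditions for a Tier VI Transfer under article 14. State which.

Under article 1: the goods are of domestic origin? yes; and the destination is not a listed territory? yes. So the shipment is a Class-R Item.
Under article 6: rated operating accuracy: 7.2 microns ≤ 8.3 microns? yes, so negated condition no; and the consignee is an affiliated undertaking? no; and not a Class-R Item (article 1)? no. So the shipment is not a Tier IV Export.
Under article 10: the consignee is an affiliated undertaking? no; and the exporter holds a general authorisation? no. So the shipment is not a Scheduled Article.
Under article 13: not a Scheduled Article (article 10)? yes; or the exporter does not hold a general authorisation? yes. So the shipment is a Tier I Good.
Under article 9: Tier IV Export (article 6)? no; or Tier I Good (article 13)? yes. So the shipment is a Permitted Item.
Under article 8: the consignee is a government body? yes; or the goods are intended for civil end-use? no; or the goods are of domestic origin? yes. So the shipment is a Reportable Consignment.
Under article 2: the goods have not been substantially transformed in the territory? no; or the goods do not incorporate encryption functionality? yes. So the shipment is a Registered Consignment.
Under article 3: Reportable Consignment (article 8)? yes; and the destination is not a listed territory? yes; and Registered Consignment (article 2)? yes. So the shipment is a Class-T Article.
Under article 7: the destination is a listed territory? no; or rated operating accuracy: 7.2 microns ≤ 8.3 microns? yes. So the shipment is a Recognised Export.
Under article 11: the goods are not specified on the dual-use schedule? no; or Recognised Export (article 7)? yes. So the shipment is a Tier I Shipment.
Under article 14: Permitted Item (article 9)? yes; and not a Class-T Article (article 3)? no; and Tier I Shipment (article 11)? yes. So the shipment is not a Tier VI Transfer.

Class-T Article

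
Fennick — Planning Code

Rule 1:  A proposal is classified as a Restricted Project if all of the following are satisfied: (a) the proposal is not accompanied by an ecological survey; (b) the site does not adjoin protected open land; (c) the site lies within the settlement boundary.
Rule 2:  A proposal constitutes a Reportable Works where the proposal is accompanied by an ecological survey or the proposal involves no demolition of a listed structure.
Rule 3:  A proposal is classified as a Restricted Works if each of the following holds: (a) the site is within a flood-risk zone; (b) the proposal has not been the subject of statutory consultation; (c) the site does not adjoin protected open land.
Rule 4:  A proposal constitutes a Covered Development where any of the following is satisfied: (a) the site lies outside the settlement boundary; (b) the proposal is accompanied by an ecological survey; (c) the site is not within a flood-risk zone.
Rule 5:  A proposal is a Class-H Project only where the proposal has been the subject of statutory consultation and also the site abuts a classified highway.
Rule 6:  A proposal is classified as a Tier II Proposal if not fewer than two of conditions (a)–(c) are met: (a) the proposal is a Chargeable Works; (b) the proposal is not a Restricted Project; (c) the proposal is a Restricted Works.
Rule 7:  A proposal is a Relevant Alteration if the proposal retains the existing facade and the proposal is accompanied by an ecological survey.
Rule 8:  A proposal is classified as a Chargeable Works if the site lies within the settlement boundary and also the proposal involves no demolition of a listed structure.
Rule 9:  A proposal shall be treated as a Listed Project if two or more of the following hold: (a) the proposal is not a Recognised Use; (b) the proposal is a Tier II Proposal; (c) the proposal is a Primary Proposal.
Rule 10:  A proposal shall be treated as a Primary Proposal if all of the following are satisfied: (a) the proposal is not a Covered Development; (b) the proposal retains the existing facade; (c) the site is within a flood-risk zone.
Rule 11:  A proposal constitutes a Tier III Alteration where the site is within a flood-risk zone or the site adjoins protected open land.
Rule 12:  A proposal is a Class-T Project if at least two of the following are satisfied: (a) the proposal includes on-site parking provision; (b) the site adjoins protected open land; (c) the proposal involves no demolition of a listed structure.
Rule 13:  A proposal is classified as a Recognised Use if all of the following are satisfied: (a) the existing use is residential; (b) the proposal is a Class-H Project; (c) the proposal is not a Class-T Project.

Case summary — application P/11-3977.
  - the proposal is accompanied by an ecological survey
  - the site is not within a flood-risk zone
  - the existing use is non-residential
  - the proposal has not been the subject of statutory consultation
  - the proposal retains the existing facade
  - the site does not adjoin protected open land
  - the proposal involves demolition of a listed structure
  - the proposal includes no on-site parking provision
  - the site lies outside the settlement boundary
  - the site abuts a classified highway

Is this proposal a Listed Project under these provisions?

rule 5 — Class-H Project: [the proposal has been the subject of statutory consultation? no] AND [the site abuts a classified highway? yes] → not satisfied.
rule 12 — Class-T Project: the proposal includes on-site parking provision? no; the site adjoins protected open land? no; the proposal involves no demolition of a listed structure? no — 0 of 3 hold (need ≥2) → not satisfied.
rule 13 — Recognised Use: [the existing use is residential? no] AND [Class-H Project (rule 5)? no] AND [not a Class-T Project (rule 12)? yes] → not satisfied.
rule 8 — Chargeable Works: [the site lies within the settlement boundary? no] AND [the proposal involves no demolition of a listed structure? no] → not satisfied.
rule 1 — Restricted Project: [the proposal is not accompanied by an ecological survey? no] AND [the site does not adjoin protected open land? yes] AND [the site lies within the settlement boundary? no] → not satisfied.
rule 3 — Restricted Works: [the site is within a flood-risk zone? no] AND [the proposal has not been the subject of statutory consultation? yes] AND [the site does not adjoin protected open land? yes] → not satisfied.
rule 6 — Tier II Proposal: Chargeable Works (rule 8)? no; not a Restricted Project (rule 1)? yes; Restricted Works (rule 3)? no — 1 of 3 hold (need ≥2) → not satisfied.
rule 4 — Covered Development: [the site lies outside the settlement boundary? yes] OR [the proposal is accompanied by an ecological survey? yes] OR [the site is not within a flood-risk zone? yes] → satisfied.
rule 10 — Primary Proposal: [not a Covered Development (rule 4)? no] AND [the proposal retains the existing facade? yes] AND [the site is within a flood-risk zone? no] → not satisfied.
rule 9 — Listed Project: not a Recognised Use (rule 13)? yes; Tier II Proposal (rule 6)? no; Primary Proposal (rule 10)? no — 1 of 3 hold (need ≥2) → not satisfied.

No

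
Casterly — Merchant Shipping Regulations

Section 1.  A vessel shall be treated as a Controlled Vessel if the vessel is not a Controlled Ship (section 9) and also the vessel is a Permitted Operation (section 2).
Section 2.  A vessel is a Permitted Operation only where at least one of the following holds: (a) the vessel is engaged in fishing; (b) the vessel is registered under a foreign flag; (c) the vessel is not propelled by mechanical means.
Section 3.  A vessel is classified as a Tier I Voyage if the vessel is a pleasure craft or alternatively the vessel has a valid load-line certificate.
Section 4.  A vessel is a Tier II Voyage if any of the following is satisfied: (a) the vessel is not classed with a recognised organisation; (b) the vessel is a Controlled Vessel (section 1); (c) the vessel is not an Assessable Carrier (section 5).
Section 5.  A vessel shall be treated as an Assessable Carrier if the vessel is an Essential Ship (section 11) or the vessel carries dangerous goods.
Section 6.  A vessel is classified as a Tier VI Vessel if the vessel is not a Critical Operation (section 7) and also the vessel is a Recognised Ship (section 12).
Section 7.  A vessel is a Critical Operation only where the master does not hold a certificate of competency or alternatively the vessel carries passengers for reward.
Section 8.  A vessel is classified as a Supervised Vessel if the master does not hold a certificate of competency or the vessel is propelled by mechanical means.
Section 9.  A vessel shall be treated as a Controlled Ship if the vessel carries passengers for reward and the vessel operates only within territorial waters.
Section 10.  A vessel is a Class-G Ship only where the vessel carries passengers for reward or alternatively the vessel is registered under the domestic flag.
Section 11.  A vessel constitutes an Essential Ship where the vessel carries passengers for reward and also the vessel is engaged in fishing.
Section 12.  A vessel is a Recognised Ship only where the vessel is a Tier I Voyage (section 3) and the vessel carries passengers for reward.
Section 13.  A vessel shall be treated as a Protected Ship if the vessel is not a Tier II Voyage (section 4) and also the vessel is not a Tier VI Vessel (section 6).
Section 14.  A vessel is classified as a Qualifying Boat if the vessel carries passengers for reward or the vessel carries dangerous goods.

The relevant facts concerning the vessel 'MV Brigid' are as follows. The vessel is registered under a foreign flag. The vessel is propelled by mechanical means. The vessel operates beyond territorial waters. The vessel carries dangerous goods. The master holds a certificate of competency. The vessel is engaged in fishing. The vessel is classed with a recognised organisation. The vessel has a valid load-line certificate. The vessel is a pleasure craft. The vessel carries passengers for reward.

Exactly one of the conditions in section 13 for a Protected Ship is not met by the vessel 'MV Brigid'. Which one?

Under section 9: the vessel carries passengers for reward? yes; and the vessel operates only within territorial waters? no. So the vessel is not a Controlled Ship.
Under section 2: the vessel is engaged in fishing? yes; or the vessel is registered under a foreign flag? yes; or the vessel is not propelled by mechanical means? no. So the vessel is a Permitted Operation.
Under section 1: not a Controlled Ship (section 9)? yes; and Permitted Operation (section 2)? yes. So the vessel is a Controlled Vessel.
Under section 11: the vessel carries passengers for reward? yes; and the vessel is engaged in fishing? yes. So the vessel is an Essential Ship.
Under section 5: Essential Ship (section 11)? yes; or the vessel carries dangerous goods? yes. So the vessel is an Assessable Carrier.
Under section 4: the vessel is not classed with a recognised organisation? no; or Controlled Vessel (section 1)? yes; or not an Assessable Carrier (section 5)? no. So the vessel is a Tier II Voyage.
Under section 7: the master does not hold a certificate of competency? no; or the vessel carries passengers for reward? yes. So the vessel is a Critical Operation.
Under section 3: the vessel is a pleasure craft? yes; or the vessel has a valid load-line certificate? yes. So the vessel is a Tier I Voyage.
Under section 12: Tier I Voyage (section 3)? yes; and the vessel carries passengers for reward? yes. So the vessel is a Recognised Ship.
Under section 6: not a Critical Operation (section 7)? no; and Recognised Ship (section 12)? yes. So the vessel is not a Tier VI Vessel.
Under section 13: not a Tier II Voyage (section 4)? no; and not a Tier VI Vessel (section 6)? yes. So the vessel is not a Protected Ship.

Tier II Voyage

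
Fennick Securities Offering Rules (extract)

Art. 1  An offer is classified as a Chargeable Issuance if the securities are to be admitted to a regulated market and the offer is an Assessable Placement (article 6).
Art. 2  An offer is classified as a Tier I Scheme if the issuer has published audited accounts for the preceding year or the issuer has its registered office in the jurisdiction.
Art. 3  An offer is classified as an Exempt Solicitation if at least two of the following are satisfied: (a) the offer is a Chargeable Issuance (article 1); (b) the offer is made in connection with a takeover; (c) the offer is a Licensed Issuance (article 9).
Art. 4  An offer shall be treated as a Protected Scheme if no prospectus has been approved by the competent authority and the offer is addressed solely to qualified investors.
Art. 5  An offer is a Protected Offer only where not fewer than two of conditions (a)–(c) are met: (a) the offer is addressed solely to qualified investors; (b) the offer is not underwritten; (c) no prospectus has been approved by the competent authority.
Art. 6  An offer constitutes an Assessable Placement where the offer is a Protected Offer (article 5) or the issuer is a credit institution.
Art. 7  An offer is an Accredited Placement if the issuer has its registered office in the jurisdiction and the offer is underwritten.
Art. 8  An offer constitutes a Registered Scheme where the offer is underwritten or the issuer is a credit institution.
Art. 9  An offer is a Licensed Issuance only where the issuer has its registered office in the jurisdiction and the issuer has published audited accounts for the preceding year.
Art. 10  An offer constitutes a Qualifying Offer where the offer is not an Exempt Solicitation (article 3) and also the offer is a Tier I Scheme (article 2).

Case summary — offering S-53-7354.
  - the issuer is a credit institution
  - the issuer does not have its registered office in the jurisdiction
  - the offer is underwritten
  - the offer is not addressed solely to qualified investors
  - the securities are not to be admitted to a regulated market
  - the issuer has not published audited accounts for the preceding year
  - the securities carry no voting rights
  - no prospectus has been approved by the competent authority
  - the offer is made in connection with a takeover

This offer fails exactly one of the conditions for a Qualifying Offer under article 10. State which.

Tier I Scheme

article 5 — Protected Offer: the offer is addressed solely to qualified investors? no; the offer is not underwritten? no; no prospectus has been approved by the competent authority? yes — 1 of 3 hold (need ≥2) → not satisfied.
article 6 — Assessable Placement: [Protected Offer (article 5)? no] OR [the issuer is a credit institution? yes] → satisfied.
article 1 — Chargeable Issuance: [the securities are to be admitted to a regulated market? no] AND [Assessable Placement (article 6)? yes] → not satisfied.
article 9 — Licensed Issuance: [the issuer has its registered office in the jurisdiction? no] AND [the issuer has published audited accounts for the preceding year? no] → not satisfied.
article 3 — Exempt Solicitation: Chargeable Issuance (article 1)? no; the offer is made in connection with a takeover? yes; Licensed Issuance (article 9)? no — 1 of 3 hold (need ≥2) → not satisfied.
article 2 — Tier I Scheme: [the issuer has published audited accounts for the preceding year? no] OR [the issuer has its registered office in the jurisdiction? no] → not satisfied.
article 10 — Qualifying Offer: [not an Exempt Solicitation (article 3)? yes] AND [Tier I Scheme (article 2)? no] → not satisfied.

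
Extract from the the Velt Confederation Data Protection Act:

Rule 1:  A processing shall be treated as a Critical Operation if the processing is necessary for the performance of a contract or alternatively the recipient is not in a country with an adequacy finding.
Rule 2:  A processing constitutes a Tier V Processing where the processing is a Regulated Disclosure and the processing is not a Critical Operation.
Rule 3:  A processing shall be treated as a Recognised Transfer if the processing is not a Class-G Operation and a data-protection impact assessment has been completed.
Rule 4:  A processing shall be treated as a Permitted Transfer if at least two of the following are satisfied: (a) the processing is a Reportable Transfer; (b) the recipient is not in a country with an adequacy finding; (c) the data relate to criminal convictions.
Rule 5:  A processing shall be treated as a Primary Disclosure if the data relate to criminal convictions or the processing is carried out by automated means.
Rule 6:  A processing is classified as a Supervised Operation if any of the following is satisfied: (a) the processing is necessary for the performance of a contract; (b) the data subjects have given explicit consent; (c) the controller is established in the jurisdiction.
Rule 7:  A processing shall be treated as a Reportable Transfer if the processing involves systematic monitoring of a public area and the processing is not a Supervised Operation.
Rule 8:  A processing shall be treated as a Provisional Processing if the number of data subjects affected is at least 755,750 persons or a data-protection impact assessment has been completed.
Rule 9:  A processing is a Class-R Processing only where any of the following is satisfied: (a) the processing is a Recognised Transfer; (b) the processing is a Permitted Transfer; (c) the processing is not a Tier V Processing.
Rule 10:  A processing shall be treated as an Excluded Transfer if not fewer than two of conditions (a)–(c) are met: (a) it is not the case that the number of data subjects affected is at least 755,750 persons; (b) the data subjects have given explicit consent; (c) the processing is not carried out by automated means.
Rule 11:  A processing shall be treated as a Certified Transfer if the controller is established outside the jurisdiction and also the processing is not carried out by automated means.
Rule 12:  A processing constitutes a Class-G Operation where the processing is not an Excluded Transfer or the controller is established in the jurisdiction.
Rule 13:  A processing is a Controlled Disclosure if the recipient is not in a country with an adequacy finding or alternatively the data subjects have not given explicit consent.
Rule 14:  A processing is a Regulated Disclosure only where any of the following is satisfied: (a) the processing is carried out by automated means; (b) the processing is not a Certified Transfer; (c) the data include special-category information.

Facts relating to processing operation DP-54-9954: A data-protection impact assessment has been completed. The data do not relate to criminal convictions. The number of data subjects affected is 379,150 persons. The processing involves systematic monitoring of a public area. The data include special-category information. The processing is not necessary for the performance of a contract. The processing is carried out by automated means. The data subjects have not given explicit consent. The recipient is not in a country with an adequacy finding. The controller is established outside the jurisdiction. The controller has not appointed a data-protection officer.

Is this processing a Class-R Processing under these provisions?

rule 10 — Excluded Transfer: number of data subjects affected: 379,150 persons ≥ 755,750 persons? no, so negated condition yes; the data subjects have given explicit consent? no; the processing is not carried out by automated means? no — 1 of 3 hold (need ≥2) → not satisfied.
rule 12 — Class-G Operation: [not an Excluded Transfer (rule 10)? yes] OR [the controller is established in the jurisdiction? no] → satisfied.
rule 3 — Recognised Transfer: [not a Class-G Operation (rule 12)? no] AND [a data-protection impact assessment has been completed? yes] → not satisfied.
rule 6 — Supervised Operation: [the processing is necessary for the performance of a contract? no] OR [the data subjects have given explicit consent? no] OR [the controller is established in the jurisdiction? no] → not satisfied.
rule 7 — Reportable Transfer: [the processing involves systematic monitoring of a public area? yes] AND [not a Supervised Operation (rule 6)? yes] → satisfied.
rule 4 — Permitted Transfer: Reportable Transfer (rule 7)? yes; the recipient is not in a country with an adequacy finding? yes; the data relate to criminal convictions? no — 2 of 3 hold (need ≥2) → satisfied.
rule 11 — Certified Transfer: [the controller is established outside the jurisdiction? yes] AND [the processing is not carried out by automated means? no] → not satisfied.
rule 14 — Regulated Disclosure: [the processing is carried out by automated means? yes] OR [not a Certified Transfer (rule 11)? yes] OR [the data include special-category information? yes] → satisfied.
rule 1 — Critical Operation: [the processing is necessary for the performance of a contract? no] OR [the recipient is not in a country with an adequacy finding? yes] → satisfied.
rule 2 — Tier V Processing: [Regulated Disclosure (rule 14)? yes] AND [not a Critical Operation (rule 1)? no] → not satisfied.
rule 9 — Class-R Processing: [Recognised Transfer (rule 3)? no] OR [Permitted Transfer (rule 4)? yes] OR [not a Tier V Processing (rule 2)? yes] → satisfied.

Yes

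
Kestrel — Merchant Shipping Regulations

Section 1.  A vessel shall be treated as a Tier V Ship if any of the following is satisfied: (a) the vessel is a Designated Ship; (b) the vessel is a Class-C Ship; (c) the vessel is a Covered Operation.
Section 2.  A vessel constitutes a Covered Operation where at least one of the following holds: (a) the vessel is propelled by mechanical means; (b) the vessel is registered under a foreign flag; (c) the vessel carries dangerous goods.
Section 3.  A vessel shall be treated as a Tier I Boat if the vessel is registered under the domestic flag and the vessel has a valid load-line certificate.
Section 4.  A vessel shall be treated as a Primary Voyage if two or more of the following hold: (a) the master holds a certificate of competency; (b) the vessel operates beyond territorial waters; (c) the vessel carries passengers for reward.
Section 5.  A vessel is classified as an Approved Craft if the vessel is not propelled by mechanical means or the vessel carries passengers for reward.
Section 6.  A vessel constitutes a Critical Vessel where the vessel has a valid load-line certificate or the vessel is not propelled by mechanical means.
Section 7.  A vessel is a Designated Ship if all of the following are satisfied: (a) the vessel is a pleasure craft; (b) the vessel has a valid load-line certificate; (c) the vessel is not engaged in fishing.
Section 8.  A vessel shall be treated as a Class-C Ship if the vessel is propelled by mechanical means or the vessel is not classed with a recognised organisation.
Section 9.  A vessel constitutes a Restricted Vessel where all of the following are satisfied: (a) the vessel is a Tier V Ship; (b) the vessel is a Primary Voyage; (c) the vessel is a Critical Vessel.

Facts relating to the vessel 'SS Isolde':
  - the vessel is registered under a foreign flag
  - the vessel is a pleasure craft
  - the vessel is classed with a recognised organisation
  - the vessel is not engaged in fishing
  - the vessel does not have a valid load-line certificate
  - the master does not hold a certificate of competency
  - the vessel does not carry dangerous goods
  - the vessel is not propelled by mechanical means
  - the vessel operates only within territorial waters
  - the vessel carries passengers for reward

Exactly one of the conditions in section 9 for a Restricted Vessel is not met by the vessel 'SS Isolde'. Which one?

Primary Voyage

Under section 7: the vessel is a pleasure craft? yes; and the vessel has a valid load-line certificate? no; and the vessel is not engaged in fishing? yes. So the vessel is not a Designated Ship.
Under section 8: the vessel is propelled by mechanical means? no; or the vessel is not classed with a recognised organisation? no. So the vessel is not a Class-C Ship.
Under section 2: the vessel is propelled by mechanical means? no; or the vessel is registered under a foreign flag? yes; or the vessel carries dangerous goods? no. So the vessel is a Covered Operation.
Under section 1: Designated Ship (section 7)? no; or Class-C Ship (section 8)? no; or Covered Operation (section 2)? yes. So the vessel is a Tier V Ship.
Under section 4: the master holds a certificate of competency? no; the vessel operates beyond territorial waters? no; the vessel carries passengers for reward? yes — 1 of 3 hold (need ≥2) → not satisfied.
Under section 6: the vessel has a valid load-line certificate? no; or the vessel is not propelled by mechanical means? yes. So the vessel is a Critical Vessel.
Under section 9: Tier V Ship (section 1)? yes; and Primary Voyage (section 4)? no; and Critical Vessel (section 6)? yes. So the vessel is not a Restricted Vessel.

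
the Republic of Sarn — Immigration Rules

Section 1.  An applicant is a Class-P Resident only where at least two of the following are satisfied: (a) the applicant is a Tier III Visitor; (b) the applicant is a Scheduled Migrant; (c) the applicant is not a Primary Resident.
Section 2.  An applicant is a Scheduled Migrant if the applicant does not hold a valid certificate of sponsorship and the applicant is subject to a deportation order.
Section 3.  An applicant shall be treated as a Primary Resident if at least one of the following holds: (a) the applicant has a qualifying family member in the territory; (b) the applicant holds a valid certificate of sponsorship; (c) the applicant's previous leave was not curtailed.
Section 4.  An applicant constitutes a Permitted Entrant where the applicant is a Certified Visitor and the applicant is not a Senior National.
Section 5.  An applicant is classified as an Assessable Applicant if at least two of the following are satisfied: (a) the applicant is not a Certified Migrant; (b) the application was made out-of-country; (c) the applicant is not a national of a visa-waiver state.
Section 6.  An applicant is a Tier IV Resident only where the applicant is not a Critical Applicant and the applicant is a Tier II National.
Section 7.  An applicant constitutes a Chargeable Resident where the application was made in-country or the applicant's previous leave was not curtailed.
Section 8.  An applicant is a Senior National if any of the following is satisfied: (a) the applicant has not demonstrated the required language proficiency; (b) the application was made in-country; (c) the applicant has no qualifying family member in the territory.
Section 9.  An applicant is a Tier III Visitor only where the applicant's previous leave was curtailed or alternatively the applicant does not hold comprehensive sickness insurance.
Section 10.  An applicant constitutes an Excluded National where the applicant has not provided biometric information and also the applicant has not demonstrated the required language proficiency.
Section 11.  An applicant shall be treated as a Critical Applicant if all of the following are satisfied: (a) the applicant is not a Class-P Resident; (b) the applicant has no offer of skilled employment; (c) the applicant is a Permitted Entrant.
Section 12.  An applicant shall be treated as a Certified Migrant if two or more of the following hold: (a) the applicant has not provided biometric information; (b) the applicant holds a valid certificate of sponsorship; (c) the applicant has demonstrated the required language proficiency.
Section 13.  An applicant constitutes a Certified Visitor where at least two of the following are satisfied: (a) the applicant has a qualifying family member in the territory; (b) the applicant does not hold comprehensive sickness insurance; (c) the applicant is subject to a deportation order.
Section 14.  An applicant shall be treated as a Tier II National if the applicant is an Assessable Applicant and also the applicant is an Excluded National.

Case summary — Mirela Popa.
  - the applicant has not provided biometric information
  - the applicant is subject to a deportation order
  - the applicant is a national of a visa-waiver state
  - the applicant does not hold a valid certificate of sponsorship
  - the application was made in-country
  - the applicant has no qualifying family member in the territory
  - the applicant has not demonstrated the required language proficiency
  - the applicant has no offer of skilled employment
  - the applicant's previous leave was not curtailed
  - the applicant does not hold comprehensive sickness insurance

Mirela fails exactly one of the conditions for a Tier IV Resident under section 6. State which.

Tier II National

section 9 — Tier III Visitor: [the applicant's previous leave was curtailed? no] OR [the applicant does not hold comprehensive sickness insurance? yes] → satisfied.
section 2 — Scheduled Migrant: [the applicant does not hold a valid certificate of sponsorship? yes] AND [the applicant is subject to a deportation order? yes] → satisfied.
section 3 — Primary Resident: [the applicant has a qualifying family member in the territory? no] OR [the applicant holds a valid certificate of sponsorship? no] OR [the applicant's previous leave was not curtailed? yes] → satisfied.
section 1 — Class-P Resident: Tier III Visitor (section 9)? yes; Scheduled Migrant (section 2)? yes; not a Primary Resident (section 3)? no — 2 of 3 hold (need ≥2) → satisfied.
section 13 — Certified Visitor: the applicant has a qualifying family member in the territory? no; the applicant does not hold comprehensive sickness insurance? yes; the applicant is subject to a deportation order? yes — 2 of 3 hold (need ≥2) → satisfied.
section 8 — Senior National: [the applicant has not demonstrated the required language proficiency? yes] OR [the application was made in-country? yes] OR [the applicant has no qualifying family member in the territory? yes] → satisfied.
section 4 — Permitted Entrant: [Certified Visitor (section 13)? yes] AND [not a Senior National (section 8)? no] → not satisfied.
section 11 — Critical Applicant: [not a Class-P Resident (section 1)? no] AND [the applicant has no offer of skilled employment? yes] AND [Permitted Entrant (section 4)? no] → not satisfied.
section 12 — Certified Migrant: the applicant has not provided biometric information? yes; the applicant holds a valid certificate of sponsorship? no; the applicant has demonstrated the required language proficiency? no — 1 of 3 hold (need ≥2) → not satisfied.
section 5 — Assessable Applicant: not a Certified Migrant (section 12)? yes; the application was made out-of-country? no; the applicant is not a national of a visa-waiver state? no — 1 of 3 hold (need ≥2) → not satisfied.
section 10 — Excluded National: [the applicant has not provided biometric information? yes] AND [the applicant has not demonstrated the required language proficiency? yes] → satisfied.
section 14 — Tier II National: [Assessable Applicant (section 5)? no] AND [Excluded National (section 10)? yes] → not satisfied.
section 6 — Tier IV Resident: [not a Critical Applicant (section 11)? yes] AND [Tier II National (section 14)? no] → not satisfied.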